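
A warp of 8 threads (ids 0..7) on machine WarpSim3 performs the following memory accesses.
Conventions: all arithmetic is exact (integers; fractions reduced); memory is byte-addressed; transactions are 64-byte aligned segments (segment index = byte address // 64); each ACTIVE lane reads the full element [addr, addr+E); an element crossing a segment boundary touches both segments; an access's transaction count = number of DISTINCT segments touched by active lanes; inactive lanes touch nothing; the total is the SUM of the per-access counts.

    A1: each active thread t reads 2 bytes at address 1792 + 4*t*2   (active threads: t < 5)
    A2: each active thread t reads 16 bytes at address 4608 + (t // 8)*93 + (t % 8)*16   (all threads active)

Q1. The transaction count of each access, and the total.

A1: 1 transaction
A2: 2 transactions

Answer: 1,2; total 3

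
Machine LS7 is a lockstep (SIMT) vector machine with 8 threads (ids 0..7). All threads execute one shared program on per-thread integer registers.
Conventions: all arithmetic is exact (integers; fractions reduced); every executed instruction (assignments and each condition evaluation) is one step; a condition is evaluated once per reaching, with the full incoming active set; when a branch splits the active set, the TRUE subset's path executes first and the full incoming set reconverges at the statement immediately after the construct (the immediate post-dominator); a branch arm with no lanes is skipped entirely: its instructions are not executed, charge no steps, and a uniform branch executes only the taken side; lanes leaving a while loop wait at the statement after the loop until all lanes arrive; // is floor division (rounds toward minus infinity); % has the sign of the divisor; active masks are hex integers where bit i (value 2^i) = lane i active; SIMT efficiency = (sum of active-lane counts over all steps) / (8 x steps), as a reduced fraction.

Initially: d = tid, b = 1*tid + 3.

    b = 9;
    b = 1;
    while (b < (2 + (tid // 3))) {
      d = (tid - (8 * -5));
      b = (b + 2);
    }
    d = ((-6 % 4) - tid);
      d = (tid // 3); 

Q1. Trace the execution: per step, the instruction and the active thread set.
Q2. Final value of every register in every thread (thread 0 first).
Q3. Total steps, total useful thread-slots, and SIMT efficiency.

step 0: b <- 9                       0xff
step 1: b <- 1                       0xff
step 2: eval (b < (2 + (tid // 3)))  0xff
step 3: d <- (tid - (8 * -5))        0xff
step 4: b <- (b + 2)                 0xff
step 5: eval (b < (2 + (tid // 3)))  0xff
step 6: d <- (tid - (8 * -5))        0xc0
step 7: b <- (b + 2)                 0xc0
step 8: eval (b < (2 + (tid // 3)))  0xc0
step 9: d <- ((-6 % 4) - tid)        0xff
step 10: d <- (tid // 3)              0xff

Answer: 11 steps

d: 0,0,0,1,1,1,2,2
b: 3,3,3,3,3,3,5,5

steps = 11; useful = 70; efficiency = 70/88 = 35/44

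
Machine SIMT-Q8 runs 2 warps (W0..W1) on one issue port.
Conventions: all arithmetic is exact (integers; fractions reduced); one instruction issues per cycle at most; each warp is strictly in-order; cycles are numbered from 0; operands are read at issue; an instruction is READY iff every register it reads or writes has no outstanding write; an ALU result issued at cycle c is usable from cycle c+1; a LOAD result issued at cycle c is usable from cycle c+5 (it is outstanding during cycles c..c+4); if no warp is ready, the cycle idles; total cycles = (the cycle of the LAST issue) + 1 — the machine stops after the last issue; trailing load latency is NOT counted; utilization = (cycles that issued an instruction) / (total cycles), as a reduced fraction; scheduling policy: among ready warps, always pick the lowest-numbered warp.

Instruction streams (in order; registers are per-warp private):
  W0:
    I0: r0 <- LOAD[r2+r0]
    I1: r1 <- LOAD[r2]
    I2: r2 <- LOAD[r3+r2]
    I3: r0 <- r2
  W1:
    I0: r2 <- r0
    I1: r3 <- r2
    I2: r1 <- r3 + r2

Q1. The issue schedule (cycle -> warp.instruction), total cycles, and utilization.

cycle 0: W0.I0
cycle 1: W0.I1
cycle 2: W0.I2
cycle 3: W1.I0
cycle 4: W1.I1
cycle 5: W1.I2
cycle 6: idle
cycle 7: W0.I3

Answer: 8 cycles, utilization 7/8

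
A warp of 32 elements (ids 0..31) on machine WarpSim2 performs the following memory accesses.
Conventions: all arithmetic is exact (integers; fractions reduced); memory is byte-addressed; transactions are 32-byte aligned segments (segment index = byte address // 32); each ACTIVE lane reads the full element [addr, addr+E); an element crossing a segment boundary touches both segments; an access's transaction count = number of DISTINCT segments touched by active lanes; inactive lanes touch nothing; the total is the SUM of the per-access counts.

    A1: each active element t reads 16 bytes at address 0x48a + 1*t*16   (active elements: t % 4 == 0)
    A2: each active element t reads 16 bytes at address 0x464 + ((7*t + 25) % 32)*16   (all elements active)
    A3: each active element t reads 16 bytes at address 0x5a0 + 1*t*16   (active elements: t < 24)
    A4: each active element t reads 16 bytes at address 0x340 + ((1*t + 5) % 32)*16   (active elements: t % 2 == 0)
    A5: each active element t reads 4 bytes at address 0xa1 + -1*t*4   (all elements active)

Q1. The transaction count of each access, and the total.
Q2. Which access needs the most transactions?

A1: 8 transactions
A2: 17 transactions
A3: 12 transactions
A4: 16 transactions
A5: 5 transactions

Answer: 8,17,12,16,5; total 58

Answer: A2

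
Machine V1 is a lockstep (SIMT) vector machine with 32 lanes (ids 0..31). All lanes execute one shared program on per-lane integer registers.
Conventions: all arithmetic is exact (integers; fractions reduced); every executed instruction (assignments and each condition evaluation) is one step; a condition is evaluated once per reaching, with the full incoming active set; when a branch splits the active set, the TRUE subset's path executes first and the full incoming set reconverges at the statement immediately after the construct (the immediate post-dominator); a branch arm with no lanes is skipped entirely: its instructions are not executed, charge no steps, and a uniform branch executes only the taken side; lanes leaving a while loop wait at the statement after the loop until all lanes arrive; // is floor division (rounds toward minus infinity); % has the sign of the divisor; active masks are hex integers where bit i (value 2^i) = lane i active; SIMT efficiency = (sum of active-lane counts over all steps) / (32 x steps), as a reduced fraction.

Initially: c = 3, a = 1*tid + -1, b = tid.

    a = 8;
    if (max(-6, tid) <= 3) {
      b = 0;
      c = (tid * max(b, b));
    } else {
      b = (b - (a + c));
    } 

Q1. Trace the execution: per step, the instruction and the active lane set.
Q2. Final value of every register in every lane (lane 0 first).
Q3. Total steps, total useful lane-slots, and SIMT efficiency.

step 0: a <- 8                       0xffffffff
step 1: eval (max(-6, tid) <= 3)     0xffffffff
step 2: b <- 0                       0x0000000f
step 3: c <- (tid * max(b, b))       0x0000000f
step 4: b <- (b - (a + c))           0xfffffff0

Answer: 5 steps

c: 0,0,0,0,3,3,3,3,3,3,3,3,3,3,3,3,3,3,3,3,3,3,3,3,3,3,3,3,3,3,3,3
a: 8,8,8,8,8,8,8,8,8,8,8,8,8,8,8,8,8,8,8,8,8,8,8,8,8,8,8,8,8,8,8,8
b: 0,0,0,0,-7,-6,-5,-4,-3,-2,-1,0,1,2,3,4,5,6,7,8,9,10,11,12,13,14,15,16,17,18,19,20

steps = 5; useful = 100; efficiency = 100/160 = 5/8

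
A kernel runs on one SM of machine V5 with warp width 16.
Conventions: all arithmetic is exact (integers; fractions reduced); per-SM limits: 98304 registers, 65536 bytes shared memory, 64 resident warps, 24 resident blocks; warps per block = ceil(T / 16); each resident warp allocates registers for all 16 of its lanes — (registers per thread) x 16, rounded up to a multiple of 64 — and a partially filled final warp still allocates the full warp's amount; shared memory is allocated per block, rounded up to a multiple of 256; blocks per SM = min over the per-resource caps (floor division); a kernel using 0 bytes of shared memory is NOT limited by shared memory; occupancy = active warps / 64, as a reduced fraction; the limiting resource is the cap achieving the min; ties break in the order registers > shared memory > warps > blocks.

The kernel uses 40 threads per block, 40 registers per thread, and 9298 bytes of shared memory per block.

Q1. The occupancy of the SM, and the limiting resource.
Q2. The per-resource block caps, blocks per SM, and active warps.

Answer: occupancy 9/32, limited by shared memory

registers: 51 blocks
shared memory: 6 blocks
warps: 21 blocks
blocks: 24 blocks

Answer: 6 blocks, 18 active warps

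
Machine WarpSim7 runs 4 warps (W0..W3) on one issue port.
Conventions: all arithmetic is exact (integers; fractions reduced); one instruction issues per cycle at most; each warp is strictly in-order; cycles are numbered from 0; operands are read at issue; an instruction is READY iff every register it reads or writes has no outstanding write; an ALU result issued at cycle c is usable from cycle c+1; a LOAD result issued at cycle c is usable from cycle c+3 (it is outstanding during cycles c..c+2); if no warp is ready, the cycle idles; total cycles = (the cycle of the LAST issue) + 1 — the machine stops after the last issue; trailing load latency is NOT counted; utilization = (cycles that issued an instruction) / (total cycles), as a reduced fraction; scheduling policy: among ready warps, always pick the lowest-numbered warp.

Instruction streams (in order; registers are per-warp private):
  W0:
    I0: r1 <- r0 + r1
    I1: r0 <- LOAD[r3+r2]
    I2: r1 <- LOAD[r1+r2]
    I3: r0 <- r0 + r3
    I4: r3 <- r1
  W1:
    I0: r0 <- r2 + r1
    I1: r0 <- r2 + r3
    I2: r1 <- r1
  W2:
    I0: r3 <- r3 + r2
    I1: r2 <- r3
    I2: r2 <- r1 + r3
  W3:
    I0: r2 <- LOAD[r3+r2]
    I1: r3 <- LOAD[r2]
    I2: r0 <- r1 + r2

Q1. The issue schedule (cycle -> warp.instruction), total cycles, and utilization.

cycle 0: W0.I0
cycle 1: W0.I1
cycle 2: W0.I2
cycle 3: W1.I0
cycle 4: W0.I3
cycle 5: W0.I4
cycle 6: W1.I1
cycle 7: W1.I2
cycle 8: W2.I0
cycle 9: W2.I1
cycle 10: W2.I2
cycle 11: W3.I0
cycle 12: idle
cycle 13: idle
cycle 14: W3.I1
cycle 15: W3.I2

Answer: 16 cycles, utilization 7/8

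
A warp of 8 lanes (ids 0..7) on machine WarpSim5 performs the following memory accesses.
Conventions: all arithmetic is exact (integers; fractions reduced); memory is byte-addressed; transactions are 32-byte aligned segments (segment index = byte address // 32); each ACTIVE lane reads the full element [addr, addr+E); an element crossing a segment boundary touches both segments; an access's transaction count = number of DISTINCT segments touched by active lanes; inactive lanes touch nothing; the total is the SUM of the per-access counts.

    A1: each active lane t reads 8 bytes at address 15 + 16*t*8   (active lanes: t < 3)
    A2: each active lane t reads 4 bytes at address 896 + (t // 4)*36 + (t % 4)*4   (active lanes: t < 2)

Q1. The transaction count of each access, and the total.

A1: 3 transactions
A2: 1 transaction

Answer: 3,1; total 4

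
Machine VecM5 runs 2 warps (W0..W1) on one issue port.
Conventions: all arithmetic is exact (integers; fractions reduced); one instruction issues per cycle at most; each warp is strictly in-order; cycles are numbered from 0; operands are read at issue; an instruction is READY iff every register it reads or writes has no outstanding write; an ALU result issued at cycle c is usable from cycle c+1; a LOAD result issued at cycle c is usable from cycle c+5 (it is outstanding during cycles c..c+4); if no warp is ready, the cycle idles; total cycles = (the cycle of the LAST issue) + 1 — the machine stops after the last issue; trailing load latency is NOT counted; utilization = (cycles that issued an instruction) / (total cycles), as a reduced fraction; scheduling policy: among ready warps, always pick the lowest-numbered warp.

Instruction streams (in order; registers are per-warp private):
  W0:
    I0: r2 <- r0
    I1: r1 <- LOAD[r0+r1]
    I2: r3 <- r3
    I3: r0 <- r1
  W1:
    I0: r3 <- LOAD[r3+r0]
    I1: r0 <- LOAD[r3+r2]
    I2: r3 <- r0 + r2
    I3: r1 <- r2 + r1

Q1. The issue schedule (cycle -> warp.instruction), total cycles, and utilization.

cycle 0: W0.I0
cycle 1: W0.I1
cycle 2: W0.I2
cycle 3: W1.I0
cycle 4: idle
cycle 5: idle
cycle 6: W0.I3
cycle 7: idle
cycle 8: W1.I1
cycle 9: idle
cycle 10: idle
cycle 11: idle
cycle 12: idle
cycle 13: W1.I2
cycle 14: W1.I3

Answer: 15 cycles, utilization 8/15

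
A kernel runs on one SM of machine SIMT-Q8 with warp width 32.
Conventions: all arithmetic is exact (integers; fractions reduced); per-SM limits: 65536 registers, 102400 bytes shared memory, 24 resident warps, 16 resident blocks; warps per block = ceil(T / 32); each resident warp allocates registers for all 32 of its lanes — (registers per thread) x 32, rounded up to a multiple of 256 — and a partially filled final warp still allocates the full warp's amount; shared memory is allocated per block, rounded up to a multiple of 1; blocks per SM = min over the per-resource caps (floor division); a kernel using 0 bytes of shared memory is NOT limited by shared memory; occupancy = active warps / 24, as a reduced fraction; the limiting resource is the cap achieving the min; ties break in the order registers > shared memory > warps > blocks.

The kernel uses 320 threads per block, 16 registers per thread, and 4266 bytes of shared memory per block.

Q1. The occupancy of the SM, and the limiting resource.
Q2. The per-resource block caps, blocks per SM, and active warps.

Answer: occupancy 5/6, limited by warps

registers: 12 blocks
shared memory: 24 blocks
warps: 2 blocks
blocks: 16 blocks

Answer: 2 blocks, 20 active warps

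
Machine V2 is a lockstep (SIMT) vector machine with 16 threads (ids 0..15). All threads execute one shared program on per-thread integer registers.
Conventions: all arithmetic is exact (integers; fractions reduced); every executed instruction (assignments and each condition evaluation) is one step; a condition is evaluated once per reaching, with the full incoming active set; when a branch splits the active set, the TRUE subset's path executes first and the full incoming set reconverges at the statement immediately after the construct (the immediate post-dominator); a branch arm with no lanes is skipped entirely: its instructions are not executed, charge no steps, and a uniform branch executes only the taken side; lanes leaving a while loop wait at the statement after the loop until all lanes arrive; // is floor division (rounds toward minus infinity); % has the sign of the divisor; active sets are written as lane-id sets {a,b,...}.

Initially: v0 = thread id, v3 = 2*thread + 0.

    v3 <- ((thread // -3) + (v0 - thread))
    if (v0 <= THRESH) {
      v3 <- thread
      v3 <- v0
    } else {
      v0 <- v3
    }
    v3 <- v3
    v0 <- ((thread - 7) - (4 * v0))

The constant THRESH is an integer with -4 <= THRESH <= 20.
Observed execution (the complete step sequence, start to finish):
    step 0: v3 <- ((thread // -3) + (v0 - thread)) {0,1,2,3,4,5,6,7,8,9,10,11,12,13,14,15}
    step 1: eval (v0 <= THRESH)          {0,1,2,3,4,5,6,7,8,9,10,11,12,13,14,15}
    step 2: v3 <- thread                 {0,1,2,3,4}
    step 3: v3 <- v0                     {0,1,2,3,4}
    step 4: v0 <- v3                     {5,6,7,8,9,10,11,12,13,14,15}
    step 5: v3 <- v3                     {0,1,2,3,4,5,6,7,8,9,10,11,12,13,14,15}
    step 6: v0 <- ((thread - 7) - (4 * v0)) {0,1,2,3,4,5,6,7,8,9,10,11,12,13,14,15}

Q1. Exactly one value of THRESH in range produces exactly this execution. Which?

Answer: THRESH = 4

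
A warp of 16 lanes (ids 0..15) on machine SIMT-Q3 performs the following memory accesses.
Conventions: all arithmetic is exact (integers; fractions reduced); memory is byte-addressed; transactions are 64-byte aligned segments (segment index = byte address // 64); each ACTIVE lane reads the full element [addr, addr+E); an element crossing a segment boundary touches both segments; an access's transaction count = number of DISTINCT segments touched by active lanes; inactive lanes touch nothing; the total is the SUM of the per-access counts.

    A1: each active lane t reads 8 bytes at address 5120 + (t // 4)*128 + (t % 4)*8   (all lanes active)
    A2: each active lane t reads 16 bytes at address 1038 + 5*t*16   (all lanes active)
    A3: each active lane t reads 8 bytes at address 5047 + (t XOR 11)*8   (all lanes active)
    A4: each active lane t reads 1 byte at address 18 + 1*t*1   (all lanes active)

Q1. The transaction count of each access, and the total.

A1: 4 transactions
A2: 20 transactions
A3: 3 transactions
A4: 1 transaction

Answer: 4,20,3,1; total 28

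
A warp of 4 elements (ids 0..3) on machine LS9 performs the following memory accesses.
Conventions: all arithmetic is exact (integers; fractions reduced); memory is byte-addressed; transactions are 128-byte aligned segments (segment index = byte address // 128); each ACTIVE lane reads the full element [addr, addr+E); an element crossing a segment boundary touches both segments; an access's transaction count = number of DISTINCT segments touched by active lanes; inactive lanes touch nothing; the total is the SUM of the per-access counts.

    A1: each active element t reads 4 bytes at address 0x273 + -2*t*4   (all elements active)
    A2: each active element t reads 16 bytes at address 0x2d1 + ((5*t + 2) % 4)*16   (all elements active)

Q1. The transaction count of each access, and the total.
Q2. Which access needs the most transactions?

A1: 1 transaction
A2: 2 transactions

Answer: 1,2; total 3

Answer: A2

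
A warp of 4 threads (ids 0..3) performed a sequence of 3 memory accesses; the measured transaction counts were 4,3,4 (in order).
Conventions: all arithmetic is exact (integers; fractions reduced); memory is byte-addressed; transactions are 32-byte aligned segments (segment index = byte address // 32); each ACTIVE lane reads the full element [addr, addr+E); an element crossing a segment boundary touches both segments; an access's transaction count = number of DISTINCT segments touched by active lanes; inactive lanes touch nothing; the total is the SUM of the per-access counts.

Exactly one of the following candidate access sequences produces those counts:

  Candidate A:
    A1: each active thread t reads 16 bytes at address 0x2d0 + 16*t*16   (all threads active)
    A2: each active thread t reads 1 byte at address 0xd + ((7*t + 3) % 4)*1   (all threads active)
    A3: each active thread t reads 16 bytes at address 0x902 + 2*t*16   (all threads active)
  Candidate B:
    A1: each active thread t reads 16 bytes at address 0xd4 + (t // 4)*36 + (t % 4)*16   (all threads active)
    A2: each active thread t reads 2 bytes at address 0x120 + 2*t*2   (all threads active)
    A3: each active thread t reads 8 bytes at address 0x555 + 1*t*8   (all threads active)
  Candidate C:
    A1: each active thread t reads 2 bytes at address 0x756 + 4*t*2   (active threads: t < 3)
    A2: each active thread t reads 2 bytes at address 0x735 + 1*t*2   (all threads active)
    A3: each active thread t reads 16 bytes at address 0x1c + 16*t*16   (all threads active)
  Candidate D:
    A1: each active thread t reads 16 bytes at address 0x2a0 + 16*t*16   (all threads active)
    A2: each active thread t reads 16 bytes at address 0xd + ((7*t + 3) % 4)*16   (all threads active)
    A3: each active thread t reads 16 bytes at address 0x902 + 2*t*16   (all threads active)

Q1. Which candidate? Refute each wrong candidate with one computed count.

A: A2 gives 1 transaction, not 3
B: A1 gives 3 transactions, not 4
C: A1 gives 2 transactions, not 4
D: all counts match (4,3,4)

Answer: D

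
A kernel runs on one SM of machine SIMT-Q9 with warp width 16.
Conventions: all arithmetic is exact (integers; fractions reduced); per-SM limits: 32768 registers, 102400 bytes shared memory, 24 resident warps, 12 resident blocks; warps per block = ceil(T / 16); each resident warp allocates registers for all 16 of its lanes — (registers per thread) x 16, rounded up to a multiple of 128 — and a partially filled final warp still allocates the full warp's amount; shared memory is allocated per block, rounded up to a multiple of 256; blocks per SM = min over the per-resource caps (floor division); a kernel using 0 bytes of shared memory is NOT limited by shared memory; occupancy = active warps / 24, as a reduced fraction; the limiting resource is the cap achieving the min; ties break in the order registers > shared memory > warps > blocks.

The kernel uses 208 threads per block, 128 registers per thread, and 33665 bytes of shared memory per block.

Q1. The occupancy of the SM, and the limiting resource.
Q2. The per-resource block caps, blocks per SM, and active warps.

Answer: occupancy 13/24, limited by registers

registers: 1 block
shared memory: 3 blocks
warps: 1 block
blocks: 12 blocks

Answer: 1 block, 13 active warps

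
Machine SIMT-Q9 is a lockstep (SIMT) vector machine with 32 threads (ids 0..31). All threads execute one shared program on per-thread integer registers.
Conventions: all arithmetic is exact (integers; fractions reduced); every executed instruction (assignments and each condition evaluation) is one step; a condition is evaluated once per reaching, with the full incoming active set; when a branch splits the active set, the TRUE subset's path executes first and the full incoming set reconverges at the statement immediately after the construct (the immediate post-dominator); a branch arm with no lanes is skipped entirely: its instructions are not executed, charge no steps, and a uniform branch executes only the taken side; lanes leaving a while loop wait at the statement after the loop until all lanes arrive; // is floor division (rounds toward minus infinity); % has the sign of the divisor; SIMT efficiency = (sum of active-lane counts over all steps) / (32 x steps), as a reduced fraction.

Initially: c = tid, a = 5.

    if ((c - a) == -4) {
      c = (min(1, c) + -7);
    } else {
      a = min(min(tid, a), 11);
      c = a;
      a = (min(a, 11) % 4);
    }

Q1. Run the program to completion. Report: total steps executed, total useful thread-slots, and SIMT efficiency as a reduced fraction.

Answer: 5 steps, 126 useful, 63/80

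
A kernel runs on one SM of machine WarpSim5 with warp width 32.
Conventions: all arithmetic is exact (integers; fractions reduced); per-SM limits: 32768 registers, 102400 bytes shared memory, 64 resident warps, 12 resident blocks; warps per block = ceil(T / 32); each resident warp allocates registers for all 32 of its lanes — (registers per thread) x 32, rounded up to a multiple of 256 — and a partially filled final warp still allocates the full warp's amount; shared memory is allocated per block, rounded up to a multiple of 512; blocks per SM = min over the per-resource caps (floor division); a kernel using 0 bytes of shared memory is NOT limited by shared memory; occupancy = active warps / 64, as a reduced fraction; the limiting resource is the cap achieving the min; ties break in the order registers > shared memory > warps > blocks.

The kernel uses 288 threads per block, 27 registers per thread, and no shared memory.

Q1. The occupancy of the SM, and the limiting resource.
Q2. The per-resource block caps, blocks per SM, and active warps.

Answer: occupancy 27/64, limited by registers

registers: 3 blocks
shared memory: no limit (kernel uses none)
warps: 7 blocks
blocks: 12 blocks

Answer: 3 blocks, 27 active warps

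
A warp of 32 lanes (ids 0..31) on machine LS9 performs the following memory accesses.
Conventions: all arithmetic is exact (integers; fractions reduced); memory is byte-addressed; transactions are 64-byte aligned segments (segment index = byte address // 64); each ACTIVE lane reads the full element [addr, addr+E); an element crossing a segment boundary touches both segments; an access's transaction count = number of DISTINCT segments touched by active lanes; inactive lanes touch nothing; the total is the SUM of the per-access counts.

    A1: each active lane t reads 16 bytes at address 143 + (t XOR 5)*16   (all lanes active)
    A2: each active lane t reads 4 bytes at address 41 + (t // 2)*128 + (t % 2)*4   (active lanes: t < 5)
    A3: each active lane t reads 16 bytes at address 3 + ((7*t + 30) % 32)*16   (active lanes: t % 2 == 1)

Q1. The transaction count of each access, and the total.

A1: 9 transactions
A2: 3 transactions
A3: 9 transactions

Answer: 9,3,9; total 21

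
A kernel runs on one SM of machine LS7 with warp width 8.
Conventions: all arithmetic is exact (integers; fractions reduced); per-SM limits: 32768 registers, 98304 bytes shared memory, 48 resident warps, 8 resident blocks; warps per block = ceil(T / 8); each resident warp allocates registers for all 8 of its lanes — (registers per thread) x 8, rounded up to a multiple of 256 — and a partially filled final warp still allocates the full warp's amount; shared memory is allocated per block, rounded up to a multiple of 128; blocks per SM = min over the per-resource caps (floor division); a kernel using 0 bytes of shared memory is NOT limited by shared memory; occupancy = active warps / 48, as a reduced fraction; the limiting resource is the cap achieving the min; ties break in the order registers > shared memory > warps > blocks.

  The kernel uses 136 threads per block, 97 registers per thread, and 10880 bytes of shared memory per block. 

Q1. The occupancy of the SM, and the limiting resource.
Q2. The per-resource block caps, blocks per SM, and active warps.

Answer: occupancy 17/48, limited by registers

registers: 1 block
shared memory: 9 blocks
warps: 2 blocks
blocks: 8 blocks

Answer: 1 block, 17 active warps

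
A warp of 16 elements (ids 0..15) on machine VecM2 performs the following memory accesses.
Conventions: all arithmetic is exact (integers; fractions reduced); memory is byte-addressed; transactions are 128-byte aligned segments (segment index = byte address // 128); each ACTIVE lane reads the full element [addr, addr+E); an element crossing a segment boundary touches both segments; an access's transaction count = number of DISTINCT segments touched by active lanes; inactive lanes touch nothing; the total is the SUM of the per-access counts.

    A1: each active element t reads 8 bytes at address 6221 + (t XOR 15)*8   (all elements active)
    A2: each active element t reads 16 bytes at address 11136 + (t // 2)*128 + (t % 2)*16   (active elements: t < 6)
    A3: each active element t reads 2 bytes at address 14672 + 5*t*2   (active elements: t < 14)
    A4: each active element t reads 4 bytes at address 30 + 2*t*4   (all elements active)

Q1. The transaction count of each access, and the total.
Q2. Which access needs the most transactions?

A1: 2 transactions
A2: 3 transactions
A3: 2 transactions
A4: 2 transactions

Answer: 2,3,2,2; total 9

Answer: A2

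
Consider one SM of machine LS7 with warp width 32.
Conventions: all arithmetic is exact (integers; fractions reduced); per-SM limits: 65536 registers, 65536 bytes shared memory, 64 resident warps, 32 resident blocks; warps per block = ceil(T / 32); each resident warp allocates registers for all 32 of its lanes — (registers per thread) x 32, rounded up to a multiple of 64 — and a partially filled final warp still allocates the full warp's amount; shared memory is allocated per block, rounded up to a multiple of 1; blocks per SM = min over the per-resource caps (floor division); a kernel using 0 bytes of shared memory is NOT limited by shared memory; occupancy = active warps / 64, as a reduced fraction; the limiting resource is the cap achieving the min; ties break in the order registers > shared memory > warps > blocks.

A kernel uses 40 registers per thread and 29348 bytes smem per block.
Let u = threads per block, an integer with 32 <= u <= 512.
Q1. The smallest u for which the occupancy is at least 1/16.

Answer: u = 33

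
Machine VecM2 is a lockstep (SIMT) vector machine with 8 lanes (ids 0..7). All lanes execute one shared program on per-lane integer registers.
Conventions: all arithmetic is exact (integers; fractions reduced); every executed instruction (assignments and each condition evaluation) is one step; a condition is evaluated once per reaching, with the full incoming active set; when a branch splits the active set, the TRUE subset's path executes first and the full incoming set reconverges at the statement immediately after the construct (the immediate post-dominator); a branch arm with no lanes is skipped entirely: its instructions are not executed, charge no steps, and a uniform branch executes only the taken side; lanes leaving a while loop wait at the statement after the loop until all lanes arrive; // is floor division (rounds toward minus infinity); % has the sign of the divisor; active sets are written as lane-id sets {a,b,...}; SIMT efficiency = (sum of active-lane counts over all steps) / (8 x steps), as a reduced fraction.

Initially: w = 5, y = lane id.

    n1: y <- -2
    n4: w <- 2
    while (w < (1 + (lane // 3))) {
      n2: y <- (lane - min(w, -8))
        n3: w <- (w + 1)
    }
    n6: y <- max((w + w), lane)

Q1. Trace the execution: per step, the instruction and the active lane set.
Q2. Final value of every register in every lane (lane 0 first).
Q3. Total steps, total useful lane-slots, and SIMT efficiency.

step 0: y <- -2                      {0,1,2,3,4,5,6,7}
step 1: w <- 2                       {0,1,2,3,4,5,6,7}
step 2: eval (w < (1 + (lane // 3))) {0,1,2,3,4,5,6,7}
step 3: y <- (lane - min(w, -8))     {6,7}
step 4: w <- (w + 1)                 {6,7}
step 5: eval (w < (1 + (lane // 3))) {6,7}
step 6: y <- max((w + w), lane)      {0,1,2,3,4,5,6,7}

Answer: 7 steps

w: 2,2,2,2,2,2,3,3
y: 4,4,4,4,4,5,6,7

steps = 7; useful = 38; efficiency = 38/56 = 19/28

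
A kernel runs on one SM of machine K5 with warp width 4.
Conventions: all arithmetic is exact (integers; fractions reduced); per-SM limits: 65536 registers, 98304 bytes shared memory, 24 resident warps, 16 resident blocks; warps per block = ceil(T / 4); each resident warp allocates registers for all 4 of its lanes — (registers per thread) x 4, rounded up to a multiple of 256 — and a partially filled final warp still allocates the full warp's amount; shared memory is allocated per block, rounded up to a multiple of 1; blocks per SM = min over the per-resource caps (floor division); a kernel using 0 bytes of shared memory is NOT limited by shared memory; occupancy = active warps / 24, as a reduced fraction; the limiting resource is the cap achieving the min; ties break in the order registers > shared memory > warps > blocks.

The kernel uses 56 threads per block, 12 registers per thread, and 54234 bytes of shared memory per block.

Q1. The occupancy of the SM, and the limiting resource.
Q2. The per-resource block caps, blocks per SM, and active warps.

Answer: occupancy 7/12, limited by shared memory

registers: 18 blocks
shared memory: 1 block
warps: 1 block
blocks: 16 blocks

Answer: 1 block, 14 active warps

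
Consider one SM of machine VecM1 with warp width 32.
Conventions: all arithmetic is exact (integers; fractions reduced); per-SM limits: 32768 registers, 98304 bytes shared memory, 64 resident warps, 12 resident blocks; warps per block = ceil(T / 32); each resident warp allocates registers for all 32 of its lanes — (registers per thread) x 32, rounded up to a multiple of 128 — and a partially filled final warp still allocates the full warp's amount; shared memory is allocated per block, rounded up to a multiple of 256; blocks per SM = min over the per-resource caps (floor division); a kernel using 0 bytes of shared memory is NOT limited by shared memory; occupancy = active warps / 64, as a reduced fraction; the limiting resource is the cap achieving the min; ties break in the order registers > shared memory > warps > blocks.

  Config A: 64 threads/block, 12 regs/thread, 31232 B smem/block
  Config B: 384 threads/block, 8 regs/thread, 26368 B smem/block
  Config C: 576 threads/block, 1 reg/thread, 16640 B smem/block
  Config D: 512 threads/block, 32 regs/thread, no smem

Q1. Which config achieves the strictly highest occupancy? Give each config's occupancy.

occupancies: A 3/32, B 9/16, C 27/32, D 1/2

Answer: C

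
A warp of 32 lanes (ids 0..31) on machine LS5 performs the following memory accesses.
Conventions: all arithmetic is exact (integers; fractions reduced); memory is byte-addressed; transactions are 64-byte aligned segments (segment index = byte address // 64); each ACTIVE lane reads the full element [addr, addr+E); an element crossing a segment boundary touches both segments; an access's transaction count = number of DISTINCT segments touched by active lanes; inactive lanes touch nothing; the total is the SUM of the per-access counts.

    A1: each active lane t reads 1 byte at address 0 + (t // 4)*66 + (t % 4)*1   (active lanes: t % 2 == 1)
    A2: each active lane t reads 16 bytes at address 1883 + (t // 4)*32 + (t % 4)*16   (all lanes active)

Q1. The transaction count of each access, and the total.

A1: 8 transactions
A2: 5 transactions

Answer: 8,5; total 13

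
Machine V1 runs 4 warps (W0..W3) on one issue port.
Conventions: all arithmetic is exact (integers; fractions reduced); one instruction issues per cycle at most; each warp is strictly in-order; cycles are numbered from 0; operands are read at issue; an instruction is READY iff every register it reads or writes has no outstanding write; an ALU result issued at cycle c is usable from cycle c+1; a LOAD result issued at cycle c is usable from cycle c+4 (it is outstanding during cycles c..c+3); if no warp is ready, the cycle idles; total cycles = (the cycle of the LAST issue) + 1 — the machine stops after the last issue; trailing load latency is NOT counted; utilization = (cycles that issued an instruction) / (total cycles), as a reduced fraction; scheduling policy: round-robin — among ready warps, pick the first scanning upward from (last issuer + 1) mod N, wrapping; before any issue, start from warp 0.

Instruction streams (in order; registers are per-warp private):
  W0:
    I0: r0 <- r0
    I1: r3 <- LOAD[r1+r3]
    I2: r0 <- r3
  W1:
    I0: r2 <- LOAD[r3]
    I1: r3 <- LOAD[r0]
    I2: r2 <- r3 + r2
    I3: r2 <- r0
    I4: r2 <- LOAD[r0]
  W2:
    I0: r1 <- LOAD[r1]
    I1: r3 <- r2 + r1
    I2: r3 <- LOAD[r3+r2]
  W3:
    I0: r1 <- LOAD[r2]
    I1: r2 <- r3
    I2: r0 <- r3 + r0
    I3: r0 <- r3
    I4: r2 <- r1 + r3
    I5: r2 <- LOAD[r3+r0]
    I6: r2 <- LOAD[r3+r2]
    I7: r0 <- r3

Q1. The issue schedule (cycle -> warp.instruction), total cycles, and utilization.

cycle 0: W0.I0
cycle 1: W1.I0
cycle 2: W2.I0
cycle 3: W3.I0
cycle 4: W0.I1
cycle 5: W1.I1
cycle 6: W2.I1
cycle 7: W3.I1
cycle 8: W0.I2
cycle 9: W1.I2
cycle 10: W2.I2
cycle 11: W3.I2
cycle 12: W1.I3
cycle 13: W3.I3
cycle 14: W1.I4
cycle 15: W3.I4
cycle 16: W3.I5
cycle 17: idle
cycle 18: idle
cycle 19: idle
cycle 20: W3.I6
cycle 21: W3.I7

Answer: 22 cycles, utilization 19/22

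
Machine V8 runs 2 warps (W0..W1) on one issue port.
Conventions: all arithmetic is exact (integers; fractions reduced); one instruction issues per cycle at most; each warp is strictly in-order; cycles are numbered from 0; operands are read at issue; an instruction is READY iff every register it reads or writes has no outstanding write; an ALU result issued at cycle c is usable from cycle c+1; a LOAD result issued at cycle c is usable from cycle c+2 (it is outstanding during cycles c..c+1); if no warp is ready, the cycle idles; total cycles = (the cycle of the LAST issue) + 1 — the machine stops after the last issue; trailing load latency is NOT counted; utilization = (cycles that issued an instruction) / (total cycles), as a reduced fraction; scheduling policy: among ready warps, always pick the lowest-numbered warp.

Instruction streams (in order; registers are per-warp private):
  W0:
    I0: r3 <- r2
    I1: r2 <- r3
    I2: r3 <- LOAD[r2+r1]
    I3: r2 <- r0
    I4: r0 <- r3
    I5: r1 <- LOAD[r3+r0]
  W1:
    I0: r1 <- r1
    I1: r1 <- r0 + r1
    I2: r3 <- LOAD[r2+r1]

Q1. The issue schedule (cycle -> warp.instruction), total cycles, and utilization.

cycle 0: W0.I0
cycle 1: W0.I1
cycle 2: W0.I2
cycle 3: W0.I3
cycle 4: W0.I4
cycle 5: W0.I5
cycle 6: W1.I0
cycle 7: W1.I1
cycle 8: W1.I2

Answer: 9 cycles, utilization 1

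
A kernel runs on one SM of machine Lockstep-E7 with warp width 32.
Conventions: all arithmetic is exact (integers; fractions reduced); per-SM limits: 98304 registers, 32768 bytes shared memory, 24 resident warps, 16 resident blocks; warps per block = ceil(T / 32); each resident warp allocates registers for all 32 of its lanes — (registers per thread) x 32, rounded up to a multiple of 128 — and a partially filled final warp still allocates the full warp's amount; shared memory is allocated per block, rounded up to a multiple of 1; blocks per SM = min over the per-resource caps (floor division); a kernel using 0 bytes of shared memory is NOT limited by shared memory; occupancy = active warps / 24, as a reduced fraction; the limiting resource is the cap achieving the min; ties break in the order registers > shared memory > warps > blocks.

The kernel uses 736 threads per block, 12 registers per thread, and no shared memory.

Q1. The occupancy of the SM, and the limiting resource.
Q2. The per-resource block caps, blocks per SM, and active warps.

Answer: occupancy 23/24, limited by warps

registers: 11 blocks
shared memory: no limit (kernel uses none)
warps: 1 block
blocks: 16 blocks

Answer: 1 block, 23 active warps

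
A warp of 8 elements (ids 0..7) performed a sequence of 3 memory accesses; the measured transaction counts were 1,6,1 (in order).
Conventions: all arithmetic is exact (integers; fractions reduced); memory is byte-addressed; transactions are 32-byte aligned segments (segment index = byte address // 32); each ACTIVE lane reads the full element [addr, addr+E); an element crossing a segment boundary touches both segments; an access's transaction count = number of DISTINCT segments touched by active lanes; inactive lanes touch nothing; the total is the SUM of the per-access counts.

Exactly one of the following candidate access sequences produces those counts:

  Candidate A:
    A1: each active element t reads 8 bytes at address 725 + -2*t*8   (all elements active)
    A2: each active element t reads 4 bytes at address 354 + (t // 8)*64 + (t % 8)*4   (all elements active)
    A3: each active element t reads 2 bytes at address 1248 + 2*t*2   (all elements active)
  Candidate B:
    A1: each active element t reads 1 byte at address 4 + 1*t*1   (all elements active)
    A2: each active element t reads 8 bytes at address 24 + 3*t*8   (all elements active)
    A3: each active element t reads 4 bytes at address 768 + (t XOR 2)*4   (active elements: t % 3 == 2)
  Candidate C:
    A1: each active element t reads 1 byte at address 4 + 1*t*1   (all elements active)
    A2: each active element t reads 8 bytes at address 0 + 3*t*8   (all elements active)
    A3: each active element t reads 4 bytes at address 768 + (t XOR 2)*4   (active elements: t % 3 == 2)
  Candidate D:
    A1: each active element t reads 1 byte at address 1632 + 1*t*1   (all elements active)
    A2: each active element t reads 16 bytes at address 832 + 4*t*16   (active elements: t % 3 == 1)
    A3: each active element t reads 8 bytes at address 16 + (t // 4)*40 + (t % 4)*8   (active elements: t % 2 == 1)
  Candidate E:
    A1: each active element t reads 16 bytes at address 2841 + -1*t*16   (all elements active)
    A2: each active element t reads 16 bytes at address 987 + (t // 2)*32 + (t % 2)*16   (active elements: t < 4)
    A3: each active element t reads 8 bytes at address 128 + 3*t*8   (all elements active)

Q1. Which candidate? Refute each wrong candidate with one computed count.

A: A1 gives 4 transactions, not 1
B: A2 gives 7 transactions, not 6
D: A2 gives 3 transactions, not 6
E: A1 gives 5 transactions, not 1
C: all counts match (1,6,1)

Answer: C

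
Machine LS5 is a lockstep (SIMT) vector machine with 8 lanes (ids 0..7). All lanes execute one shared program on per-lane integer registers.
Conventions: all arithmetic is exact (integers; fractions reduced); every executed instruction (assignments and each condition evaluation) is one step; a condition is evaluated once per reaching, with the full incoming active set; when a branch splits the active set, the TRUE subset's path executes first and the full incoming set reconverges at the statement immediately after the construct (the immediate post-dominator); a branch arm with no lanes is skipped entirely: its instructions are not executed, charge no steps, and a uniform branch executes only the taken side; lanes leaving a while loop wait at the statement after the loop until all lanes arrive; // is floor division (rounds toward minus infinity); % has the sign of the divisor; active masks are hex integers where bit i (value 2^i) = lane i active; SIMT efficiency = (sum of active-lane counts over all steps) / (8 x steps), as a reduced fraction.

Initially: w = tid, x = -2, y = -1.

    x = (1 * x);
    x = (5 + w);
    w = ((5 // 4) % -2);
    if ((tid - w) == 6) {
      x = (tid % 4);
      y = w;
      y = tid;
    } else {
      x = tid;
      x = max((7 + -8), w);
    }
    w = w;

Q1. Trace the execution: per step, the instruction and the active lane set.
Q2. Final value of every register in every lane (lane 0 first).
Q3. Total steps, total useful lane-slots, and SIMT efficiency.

step 0: x <- (1 * x)                 0xff
step 1: x <- (5 + w)                 0xff
step 2: w <- ((5 // 4) % -2)         0xff
step 3: eval ((tid - w) == 6)        0xff
step 4: x <- (tid % 4)               0x20
step 5: y <- w                       0x20
step 6: y <- tid                     0x20
step 7: x <- tid                     0xdf
step 8: x <- max((7 + -8), w)        0xdf
step 9: w <- w                       0xff

Answer: 10 steps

w: -1,-1,-1,-1,-1,-1,-1,-1
x: -1,-1,-1,-1,-1,1,-1,-1
y: -1,-1,-1,-1,-1,5,-1,-1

steps = 10; useful = 57; efficiency = 57/80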